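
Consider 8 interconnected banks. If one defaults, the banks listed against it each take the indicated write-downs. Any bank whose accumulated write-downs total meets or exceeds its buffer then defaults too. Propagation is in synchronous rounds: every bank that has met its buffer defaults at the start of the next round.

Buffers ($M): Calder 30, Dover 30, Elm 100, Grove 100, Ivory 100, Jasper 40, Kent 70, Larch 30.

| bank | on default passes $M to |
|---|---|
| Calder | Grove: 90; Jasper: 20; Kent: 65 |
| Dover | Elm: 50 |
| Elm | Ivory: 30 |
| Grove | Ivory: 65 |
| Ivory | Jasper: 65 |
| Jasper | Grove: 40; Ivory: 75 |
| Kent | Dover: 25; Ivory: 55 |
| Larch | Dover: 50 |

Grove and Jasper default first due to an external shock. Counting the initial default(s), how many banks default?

3

Round 1 — Grove, Jasper default (initial).
  Ivory: +65+75 → 140 ≥ 100
Round 2 — Ivory defaults.
No further defaults.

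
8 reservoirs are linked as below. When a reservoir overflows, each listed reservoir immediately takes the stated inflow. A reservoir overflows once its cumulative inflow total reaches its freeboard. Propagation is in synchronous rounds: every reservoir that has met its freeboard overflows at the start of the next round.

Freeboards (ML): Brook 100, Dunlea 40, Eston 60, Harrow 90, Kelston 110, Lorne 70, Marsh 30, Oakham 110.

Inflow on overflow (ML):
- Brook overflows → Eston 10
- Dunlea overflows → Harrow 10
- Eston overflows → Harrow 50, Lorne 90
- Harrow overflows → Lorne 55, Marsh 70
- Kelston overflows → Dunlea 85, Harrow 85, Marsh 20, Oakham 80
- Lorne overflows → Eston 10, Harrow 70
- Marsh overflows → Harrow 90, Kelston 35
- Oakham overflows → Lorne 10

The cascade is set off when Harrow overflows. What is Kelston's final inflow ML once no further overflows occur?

35

Round 1 — Harrow overflows (initial).
  Lorne: +55 → 55 < 70
  Marsh: +70 → 70 ≥ 30
Round 2 — Marsh overflows.
  Kelston: +35 → 35 < 110
No further overflows.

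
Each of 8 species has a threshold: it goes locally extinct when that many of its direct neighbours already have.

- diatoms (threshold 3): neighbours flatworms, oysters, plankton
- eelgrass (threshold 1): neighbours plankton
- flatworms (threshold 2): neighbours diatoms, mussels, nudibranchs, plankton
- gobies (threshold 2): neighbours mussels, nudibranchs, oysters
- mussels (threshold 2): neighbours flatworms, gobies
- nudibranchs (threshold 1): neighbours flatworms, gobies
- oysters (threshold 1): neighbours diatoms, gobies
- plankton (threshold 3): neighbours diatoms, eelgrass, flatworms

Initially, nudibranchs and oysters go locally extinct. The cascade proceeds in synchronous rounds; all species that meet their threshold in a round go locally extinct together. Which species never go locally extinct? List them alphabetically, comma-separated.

Round 1 — nudibranchs, oysters go locally extinct (initial).
Round 2 — checking thresholds:
  diatoms: 1 of 3 neighbours < 3, holds.
  flatworms: 1 of 4 neighbours < 2, holds.
  gobies: 2 of 3 neighbours ≥ 2, goes locally extinct.
Round 3 — no new extinctions; cascade stops.

diatoms, eelgrass, flatworms, mussels, plankton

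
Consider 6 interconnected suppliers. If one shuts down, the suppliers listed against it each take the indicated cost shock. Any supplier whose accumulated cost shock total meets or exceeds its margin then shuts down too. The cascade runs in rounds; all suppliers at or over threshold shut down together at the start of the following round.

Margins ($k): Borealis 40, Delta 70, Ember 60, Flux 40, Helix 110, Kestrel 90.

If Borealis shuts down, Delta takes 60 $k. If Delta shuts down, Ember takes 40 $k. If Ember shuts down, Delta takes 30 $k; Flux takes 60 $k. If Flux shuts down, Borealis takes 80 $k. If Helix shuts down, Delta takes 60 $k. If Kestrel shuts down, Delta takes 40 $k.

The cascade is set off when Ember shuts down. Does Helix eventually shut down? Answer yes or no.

Round 1 — Ember shuts down (initial).
  Delta: +30 → 30 < 70
  Flux: +60 → 60 ≥ 40
Round 2 — Flux shuts down.
  Borealis: +80 → 80 ≥ 40
Round 3 — Borealis shuts down.
  Delta: +60 → 90 ≥ 70
Round 4 — Delta shuts down.
No further shutdowns.

no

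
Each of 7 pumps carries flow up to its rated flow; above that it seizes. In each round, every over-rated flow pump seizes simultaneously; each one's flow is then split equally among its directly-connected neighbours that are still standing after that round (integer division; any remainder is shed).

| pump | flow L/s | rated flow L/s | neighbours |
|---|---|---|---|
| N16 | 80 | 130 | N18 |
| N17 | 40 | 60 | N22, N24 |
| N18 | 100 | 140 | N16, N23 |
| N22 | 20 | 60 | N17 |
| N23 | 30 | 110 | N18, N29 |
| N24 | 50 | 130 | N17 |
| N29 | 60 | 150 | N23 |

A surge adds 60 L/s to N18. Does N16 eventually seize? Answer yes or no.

Round 1 — N18 at 160 > 140. N18 seizes.
  N18 sheds 160 L/s to N16, N23: 80 each.
    N16: 80+80 = 160 > 130
    N23: 30+80 = 110 ≤ 110
Round 2 — N16 seizes.
  N16 sheds 160 L/s: no online neighbours, lost.
No further seizures.

yes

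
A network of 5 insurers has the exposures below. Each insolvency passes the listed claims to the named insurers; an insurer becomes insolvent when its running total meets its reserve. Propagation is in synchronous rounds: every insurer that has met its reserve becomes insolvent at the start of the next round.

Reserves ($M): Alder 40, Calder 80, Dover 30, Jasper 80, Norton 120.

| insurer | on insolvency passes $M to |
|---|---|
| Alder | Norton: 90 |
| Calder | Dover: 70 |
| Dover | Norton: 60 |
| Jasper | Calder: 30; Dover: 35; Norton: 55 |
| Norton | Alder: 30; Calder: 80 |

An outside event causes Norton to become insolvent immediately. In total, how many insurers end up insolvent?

Round 1 — Norton becomes insolvent (initial).
  Alder: +30 → 30 < 40
  Calder: +80 → 80 ≥ 80
Round 2 — Calder becomes insolvent.
  Dover: +70 → 70 ≥ 30
Round 3 — Dover becomes insolvent.
No further insolvencies.

3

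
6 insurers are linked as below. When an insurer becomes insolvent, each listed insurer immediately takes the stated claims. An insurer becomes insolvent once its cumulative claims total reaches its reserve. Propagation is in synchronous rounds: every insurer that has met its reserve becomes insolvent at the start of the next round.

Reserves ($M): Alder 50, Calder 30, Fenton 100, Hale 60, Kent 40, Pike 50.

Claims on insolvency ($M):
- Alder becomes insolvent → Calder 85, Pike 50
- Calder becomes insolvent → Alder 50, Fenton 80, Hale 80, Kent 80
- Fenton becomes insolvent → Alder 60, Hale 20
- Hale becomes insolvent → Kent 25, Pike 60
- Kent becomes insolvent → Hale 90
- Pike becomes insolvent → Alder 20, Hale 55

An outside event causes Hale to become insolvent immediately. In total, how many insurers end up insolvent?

Round 1 — Hale becomes insolvent (initial).
  Kent: +25 → 25 < 40
  Pike: +60 → 60 ≥ 50
Round 2 — Pike becomes insolvent.
  Alder: +20 → 20 < 50
No further insolvencies.

2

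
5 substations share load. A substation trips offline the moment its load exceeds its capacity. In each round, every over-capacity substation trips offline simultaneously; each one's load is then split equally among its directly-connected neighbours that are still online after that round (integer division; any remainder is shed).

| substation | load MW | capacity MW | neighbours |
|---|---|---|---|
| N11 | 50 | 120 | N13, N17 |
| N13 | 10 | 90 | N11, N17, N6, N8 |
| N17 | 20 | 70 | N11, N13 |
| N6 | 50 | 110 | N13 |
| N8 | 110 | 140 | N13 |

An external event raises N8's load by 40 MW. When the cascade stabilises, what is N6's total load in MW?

103

Round 1 — N8 at 150 > 140. N8 trips offline.
  N8 sheds 150 MW to N13: 150 each.
    N13: 10+150 = 160 > 90
Round 2 — N13 trips offline.
  N13 sheds 160 MW to N11, N17, N6: 53 each (1 lost).
    N11: 50+53 = 103 ≤ 120
    N17: 20+53 = 73 > 70
    N6: 50+53 = 103 ≤ 110
Round 3 — N17 trips offline.
  N17 sheds 73 MW to N11: 73 each.
    N11: 103+73 = 176 > 120
Round 4 — N11 trips offline.
  N11 sheds 176 MW: no online neighbours, lost.
No further trips.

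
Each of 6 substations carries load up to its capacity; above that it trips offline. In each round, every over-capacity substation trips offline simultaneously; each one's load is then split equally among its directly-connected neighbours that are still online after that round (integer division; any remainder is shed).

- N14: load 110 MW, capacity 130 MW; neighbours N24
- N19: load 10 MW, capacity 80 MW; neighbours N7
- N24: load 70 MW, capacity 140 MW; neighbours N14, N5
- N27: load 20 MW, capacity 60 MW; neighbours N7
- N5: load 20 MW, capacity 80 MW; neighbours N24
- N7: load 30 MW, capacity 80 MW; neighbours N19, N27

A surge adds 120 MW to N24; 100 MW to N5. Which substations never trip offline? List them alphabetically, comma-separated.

N19, N27, N7

Round 1 — N24 at 190 > 140; N5 at 120 > 80. N24, N5 trip offline.
  N24 sheds 190 MW to N14: 190 each.
    N14: 110+190 = 300 > 130
  N5 sheds 120 MW: no online neighbours, lost.
Round 2 — N14 trips offline.
  N14 sheds 300 MW: no online neighbours, lost.
No further trips.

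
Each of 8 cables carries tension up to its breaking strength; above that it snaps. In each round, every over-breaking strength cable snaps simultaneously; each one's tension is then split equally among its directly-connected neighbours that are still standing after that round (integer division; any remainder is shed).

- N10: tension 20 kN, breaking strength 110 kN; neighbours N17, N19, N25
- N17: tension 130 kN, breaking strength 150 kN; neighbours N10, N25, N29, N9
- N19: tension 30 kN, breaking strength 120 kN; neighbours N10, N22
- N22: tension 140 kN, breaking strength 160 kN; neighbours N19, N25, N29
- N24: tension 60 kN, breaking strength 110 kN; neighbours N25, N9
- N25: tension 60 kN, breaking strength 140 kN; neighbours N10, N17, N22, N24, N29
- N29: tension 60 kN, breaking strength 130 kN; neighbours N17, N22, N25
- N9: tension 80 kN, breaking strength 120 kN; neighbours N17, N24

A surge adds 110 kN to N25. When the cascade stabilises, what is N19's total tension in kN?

Round 1 — N25 at 170 > 140. N25 snaps.
  N25 sheds 170 kN to N10, N17, N22, N24, N29: 34 each.
    N10: 20+34 = 54 ≤ 110
    N17: 130+34 = 164 > 150
    N22: 140+34 = 174 > 160
    N24: 60+34 = 94 ≤ 110
    N29: 60+34 = 94 ≤ 130
Round 2 — N17, N22 snap.
  N17 sheds 164 kN to N10, N29, N9: 54 each (2 lost).
    N10: 54+54 = 108 ≤ 110
    N29: 94+54 = 148 > 130
    N9: 80+54 = 134 > 120
  N22 sheds 174 kN to N19, N29: 87 each.
    N19: 30+87 = 117 ≤ 120
    N29: 148+87 = 235 > 130
Round 3 — N29, N9 snap.
  N29 sheds 235 kN: no online neighbours, lost.
  N9 sheds 134 kN to N24: 134 each.
    N24: 94+134 = 228 > 110
Round 4 — N24 snaps.
  N24 sheds 228 kN: no online neighbours, lost.
No further breaks.

117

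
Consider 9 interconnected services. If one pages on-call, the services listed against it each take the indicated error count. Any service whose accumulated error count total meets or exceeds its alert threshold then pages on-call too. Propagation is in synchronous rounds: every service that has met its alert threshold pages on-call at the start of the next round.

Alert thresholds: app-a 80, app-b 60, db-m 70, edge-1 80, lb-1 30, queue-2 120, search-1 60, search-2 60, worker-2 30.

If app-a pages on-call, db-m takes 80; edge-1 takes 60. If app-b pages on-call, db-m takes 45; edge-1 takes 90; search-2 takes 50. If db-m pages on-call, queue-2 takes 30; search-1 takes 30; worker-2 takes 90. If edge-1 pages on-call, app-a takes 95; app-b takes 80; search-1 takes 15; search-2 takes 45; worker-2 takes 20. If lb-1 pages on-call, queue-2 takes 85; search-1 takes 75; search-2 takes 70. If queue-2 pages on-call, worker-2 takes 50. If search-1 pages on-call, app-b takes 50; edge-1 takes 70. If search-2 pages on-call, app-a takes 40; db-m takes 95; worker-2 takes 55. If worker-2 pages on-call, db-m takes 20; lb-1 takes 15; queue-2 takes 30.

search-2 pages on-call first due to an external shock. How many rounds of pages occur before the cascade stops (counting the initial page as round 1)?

2

Round 1 — search-2 pages on-call (initial).
  app-a: +40 → 40 < 80
  db-m: +95 → 95 ≥ 70
  worker-2: +55 → 55 ≥ 30
Round 2 — db-m, worker-2 page on-call.
  lb-1: +15 → 15 < 30
  queue-2: +30+30 → 60 < 120
  search-1: +30 → 30 < 60
No further pages.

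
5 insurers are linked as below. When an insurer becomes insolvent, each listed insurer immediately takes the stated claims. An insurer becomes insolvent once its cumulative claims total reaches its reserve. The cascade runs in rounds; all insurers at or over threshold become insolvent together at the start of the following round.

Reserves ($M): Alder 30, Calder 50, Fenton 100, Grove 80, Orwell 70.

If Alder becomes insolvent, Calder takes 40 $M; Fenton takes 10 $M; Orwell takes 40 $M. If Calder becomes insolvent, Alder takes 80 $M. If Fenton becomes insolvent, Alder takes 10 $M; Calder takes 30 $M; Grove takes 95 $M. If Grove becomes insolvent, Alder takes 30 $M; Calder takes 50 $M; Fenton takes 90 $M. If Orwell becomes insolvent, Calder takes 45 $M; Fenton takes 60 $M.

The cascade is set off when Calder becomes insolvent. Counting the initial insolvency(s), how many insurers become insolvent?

Round 1 — Calder becomes insolvent (initial).
  Alder: +80 → 80 ≥ 30
Round 2 — Alder becomes insolvent.
  Fenton: +10 → 10 < 100
  Orwell: +40 → 40 < 70
No further insolvencies.

2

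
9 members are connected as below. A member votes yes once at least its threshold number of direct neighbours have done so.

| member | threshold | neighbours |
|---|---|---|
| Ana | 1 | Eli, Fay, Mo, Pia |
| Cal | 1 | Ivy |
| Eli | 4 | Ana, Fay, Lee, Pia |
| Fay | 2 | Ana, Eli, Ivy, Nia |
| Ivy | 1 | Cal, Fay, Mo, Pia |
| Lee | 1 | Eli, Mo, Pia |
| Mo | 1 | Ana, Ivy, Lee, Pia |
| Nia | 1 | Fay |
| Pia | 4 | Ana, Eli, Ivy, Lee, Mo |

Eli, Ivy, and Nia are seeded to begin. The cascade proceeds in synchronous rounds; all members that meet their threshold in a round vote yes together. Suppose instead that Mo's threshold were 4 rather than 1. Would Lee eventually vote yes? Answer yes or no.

With Mo's threshold at 4:
Round 1 — Eli, Ivy, Nia vote yes (initial).
Round 2 — checking thresholds:
  Ana: 1 of 4 neighbours ≥ 1, votes yes.
  Cal: 1 of 1 neighbours ≥ 1, votes yes.
  Fay: 3 of 4 neighbours ≥ 2, votes yes.
  Lee: 1 of 3 neighbours ≥ 1, votes yes.
  Mo: 1 of 4 neighbours < 4, below threshold.
  Pia: 2 of 5 neighbours < 4, below threshold.
Round 3 — checking thresholds:
  Mo: 3 of 4 neighbours < 4, below threshold.
  Pia: 4 of 5 neighbours ≥ 4, votes yes.
Round 4 — checking thresholds:
  Mo: 4 of 4 neighbours ≥ 4, votes yes.
Round 5 — no new yes votes; cascade stops.

yes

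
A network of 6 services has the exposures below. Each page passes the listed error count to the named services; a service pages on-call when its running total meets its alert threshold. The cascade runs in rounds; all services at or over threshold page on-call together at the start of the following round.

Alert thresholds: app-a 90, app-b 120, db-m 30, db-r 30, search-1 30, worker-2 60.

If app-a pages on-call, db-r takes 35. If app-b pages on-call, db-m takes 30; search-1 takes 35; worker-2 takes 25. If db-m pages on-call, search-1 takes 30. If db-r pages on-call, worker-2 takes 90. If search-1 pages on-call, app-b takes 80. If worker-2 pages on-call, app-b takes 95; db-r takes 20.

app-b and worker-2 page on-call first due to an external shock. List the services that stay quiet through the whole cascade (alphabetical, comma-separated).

Round 1 — app-b, worker-2 page on-call (initial).
  db-m: +30 → 30 ≥ 30
  db-r: +20 → 20 < 30
  search-1: +35 → 35 ≥ 30
Round 2 — db-m, search-1 page on-call.
No further pages.

app-a, db-r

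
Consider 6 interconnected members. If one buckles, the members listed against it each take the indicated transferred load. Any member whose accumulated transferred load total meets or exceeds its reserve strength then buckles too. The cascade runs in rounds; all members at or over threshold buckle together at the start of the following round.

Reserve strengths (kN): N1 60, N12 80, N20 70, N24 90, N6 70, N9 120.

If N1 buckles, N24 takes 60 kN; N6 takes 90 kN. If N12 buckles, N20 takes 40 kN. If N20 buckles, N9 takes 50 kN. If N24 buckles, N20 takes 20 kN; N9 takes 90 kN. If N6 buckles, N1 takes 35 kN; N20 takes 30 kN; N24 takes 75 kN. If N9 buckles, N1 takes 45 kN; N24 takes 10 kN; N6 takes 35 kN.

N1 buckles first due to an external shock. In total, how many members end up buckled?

3

Round 1 — N1 buckles (initial).
  N24: +60 → 60 < 90
  N6: +90 → 90 ≥ 70
Round 2 — N6 buckles.
  N20: +30 → 30 < 70
  N24: +75 → 135 ≥ 90
Round 3 — N24 buckles.
  N20: +20 → 50 < 70
  N9: +90 → 90 < 120
No further bucklings.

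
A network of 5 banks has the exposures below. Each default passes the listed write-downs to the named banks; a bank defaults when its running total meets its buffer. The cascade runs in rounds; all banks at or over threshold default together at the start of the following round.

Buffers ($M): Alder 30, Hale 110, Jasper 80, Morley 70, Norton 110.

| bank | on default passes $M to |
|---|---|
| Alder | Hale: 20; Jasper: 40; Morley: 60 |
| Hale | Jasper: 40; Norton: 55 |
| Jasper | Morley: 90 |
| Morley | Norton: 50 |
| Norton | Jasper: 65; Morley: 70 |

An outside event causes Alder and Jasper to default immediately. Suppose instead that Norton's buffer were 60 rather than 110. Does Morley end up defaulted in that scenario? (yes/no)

With Norton's buffer at 60:
Round 1 — Alder, Jasper default (initial).
  Hale: +20 → 20 < 110
  Morley: +60+90 → 150 ≥ 70
Round 2 — Morley defaults.
  Norton: +50 → 50 < 60
No further defaults.

yes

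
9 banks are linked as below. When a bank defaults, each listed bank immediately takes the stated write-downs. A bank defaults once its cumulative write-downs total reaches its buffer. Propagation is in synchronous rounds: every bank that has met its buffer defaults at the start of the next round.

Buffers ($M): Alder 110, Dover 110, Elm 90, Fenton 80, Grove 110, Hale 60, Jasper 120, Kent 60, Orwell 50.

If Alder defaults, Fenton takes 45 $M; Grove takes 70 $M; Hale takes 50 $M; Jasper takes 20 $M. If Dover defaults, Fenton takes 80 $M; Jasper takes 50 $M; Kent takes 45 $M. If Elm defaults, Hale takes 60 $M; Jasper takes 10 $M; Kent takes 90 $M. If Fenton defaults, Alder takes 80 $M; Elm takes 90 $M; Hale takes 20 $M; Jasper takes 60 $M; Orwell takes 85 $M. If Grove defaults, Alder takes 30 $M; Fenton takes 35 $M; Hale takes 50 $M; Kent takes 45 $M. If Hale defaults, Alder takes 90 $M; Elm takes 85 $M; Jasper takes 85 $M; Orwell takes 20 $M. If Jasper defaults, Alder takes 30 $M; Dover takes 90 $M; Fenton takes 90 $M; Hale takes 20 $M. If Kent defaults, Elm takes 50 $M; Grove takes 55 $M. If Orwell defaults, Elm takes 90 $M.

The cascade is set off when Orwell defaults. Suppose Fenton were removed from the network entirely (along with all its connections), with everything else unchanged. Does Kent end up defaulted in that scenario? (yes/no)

With Fenton removed:
Round 1 — Orwell defaults (initial).
  Elm: +90 → 90 ≥ 90
Round 2 — Elm defaults.
  Hale: +60 → 60 ≥ 60
  Jasper: +10 → 10 < 120
  Kent: +90 → 90 ≥ 60
Round 3 — Hale, Kent default.
  Alder: +90 → 90 < 110
  Grove: +55 → 55 < 110
  Jasper: +85 → 95 < 120
No further defaults.

yes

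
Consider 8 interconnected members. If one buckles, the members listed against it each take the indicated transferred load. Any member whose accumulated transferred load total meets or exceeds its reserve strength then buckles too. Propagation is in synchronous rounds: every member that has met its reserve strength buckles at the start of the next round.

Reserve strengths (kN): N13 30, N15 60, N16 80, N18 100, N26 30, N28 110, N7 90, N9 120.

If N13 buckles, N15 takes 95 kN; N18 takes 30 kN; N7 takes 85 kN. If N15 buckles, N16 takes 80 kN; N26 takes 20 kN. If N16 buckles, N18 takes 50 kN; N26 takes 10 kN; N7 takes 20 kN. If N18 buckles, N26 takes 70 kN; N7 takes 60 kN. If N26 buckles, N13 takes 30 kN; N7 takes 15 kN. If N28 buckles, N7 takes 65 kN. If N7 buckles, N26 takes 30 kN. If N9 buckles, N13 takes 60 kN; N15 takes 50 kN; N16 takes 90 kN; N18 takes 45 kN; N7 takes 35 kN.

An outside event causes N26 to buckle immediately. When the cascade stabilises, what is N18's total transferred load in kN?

80

Round 1 — N26 buckles (initial).
  N13: +30 → 30 ≥ 30
  N7: +15 → 15 < 90
Round 2 — N13 buckles.
  N15: +95 → 95 ≥ 60
  N18: +30 → 30 < 100
  N7: +85 → 100 ≥ 90
Round 3 — N15, N7 buckle.
  N16: +80 → 80 ≥ 80
Round 4 — N16 buckles.
  N18: +50 → 80 < 100
No further bucklings.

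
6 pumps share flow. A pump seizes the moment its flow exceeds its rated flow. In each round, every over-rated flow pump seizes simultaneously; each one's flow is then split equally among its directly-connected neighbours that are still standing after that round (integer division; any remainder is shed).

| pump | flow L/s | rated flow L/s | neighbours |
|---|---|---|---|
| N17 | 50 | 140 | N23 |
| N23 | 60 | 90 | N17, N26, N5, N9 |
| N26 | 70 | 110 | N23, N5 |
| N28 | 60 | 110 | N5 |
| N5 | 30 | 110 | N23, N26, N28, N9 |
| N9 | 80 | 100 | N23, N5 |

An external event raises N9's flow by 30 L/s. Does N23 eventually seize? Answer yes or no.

yes

Round 1 — N9 at 110 > 100. N9 seizes.
  N9 sheds 110 L/s to N23, N5: 55 each.
    N23: 60+55 = 115 > 90
    N5: 30+55 = 85 ≤ 110
Round 2 — N23 seizes.
  N23 sheds 115 L/s to N17, N26, N5: 38 each (1 lost).
    N17: 50+38 = 88 ≤ 140
    N26: 70+38 = 108 ≤ 110
    N5: 85+38 = 123 > 110
Round 3 — N5 seizes.
  N5 sheds 123 L/s to N26, N28: 61 each (1 lost).
    N26: 108+61 = 169 > 110
    N28: 60+61 = 121 > 110
Round 4 — N26, N28 seize.
  N26 sheds 169 L/s: no online neighbours, lost.
  N28 sheds 121 L/s: no online neighbours, lost.
No further seizures.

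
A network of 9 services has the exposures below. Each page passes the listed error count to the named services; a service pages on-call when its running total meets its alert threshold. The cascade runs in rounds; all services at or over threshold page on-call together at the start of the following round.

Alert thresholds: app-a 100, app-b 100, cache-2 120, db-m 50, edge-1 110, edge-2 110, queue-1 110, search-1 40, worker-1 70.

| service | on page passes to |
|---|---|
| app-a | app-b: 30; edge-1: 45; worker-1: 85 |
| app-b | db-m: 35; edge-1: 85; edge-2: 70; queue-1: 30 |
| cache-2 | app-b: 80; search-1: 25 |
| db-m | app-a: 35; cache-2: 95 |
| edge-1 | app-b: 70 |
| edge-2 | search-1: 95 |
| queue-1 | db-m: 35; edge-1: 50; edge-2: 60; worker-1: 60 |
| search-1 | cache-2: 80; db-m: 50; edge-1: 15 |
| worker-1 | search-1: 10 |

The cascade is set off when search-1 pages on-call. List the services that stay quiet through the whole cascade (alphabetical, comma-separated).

app-a, app-b, edge-1, edge-2, queue-1, worker-1

Round 1 — search-1 pages on-call (initial).
  cache-2: +80 → 80 < 120
  db-m: +50 → 50 ≥ 50
  edge-1: +15 → 15 < 110
Round 2 — db-m pages on-call.
  app-a: +35 → 35 < 100
  cache-2: +95 → 175 ≥ 120
Round 3 — cache-2 pages on-call.
  app-b: +80 → 80 < 100
No further pages.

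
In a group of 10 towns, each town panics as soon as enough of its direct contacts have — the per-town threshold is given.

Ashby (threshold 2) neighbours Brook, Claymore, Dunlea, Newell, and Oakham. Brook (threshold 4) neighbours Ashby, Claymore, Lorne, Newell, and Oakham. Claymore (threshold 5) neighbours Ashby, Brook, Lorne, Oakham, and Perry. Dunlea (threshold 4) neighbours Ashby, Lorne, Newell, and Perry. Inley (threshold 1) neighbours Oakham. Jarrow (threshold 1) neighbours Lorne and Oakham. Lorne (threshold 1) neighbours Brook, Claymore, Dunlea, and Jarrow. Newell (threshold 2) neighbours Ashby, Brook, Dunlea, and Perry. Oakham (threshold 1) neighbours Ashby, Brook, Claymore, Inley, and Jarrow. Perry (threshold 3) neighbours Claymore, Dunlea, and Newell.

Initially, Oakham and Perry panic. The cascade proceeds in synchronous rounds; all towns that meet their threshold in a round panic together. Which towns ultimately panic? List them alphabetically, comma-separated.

Inley, Jarrow, Lorne, Oakham, Perry

Round 1 — Oakham, Perry panic (initial).
Round 2 — checking thresholds:
  Ashby: 1 of 5 neighbours < 2, not yet.
  Brook: 1 of 5 neighbours < 4, not yet.
  Claymore: 2 of 5 neighbours < 5, not yet.
  Dunlea: 1 of 4 neighbours < 4, not yet.
  Inley: 1 of 1 neighbours ≥ 1, panics.
  Jarrow: 1 of 2 neighbours ≥ 1, panics.
  Newell: 1 of 4 neighbours < 2, not yet.
Round 3 — checking thresholds:
  Ashby: 1 of 5 neighbours < 2, not yet.
  Brook: 1 of 5 neighbours < 4, not yet.
  Claymore: 2 of 5 neighbours < 5, not yet.
  Dunlea: 1 of 4 neighbours < 4, not yet.
  Lorne: 1 of 4 neighbours ≥ 1, panics.
  Newell: 1 of 4 neighbours < 2, not yet.
Round 4 — no new panics; cascade stops.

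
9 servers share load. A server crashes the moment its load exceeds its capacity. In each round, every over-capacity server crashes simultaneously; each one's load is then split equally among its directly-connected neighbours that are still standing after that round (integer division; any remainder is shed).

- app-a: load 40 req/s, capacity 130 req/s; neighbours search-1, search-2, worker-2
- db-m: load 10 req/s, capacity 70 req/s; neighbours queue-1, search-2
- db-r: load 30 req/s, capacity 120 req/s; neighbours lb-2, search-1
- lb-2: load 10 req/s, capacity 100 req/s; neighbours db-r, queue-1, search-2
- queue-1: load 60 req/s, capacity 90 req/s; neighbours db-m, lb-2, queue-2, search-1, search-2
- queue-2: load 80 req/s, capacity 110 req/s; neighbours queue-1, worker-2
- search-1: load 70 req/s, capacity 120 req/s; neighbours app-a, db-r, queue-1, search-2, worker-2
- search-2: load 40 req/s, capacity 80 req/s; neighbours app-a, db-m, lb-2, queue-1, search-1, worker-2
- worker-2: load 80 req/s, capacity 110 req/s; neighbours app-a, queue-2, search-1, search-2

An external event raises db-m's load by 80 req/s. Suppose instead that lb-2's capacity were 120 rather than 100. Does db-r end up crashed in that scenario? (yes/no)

With lb-2's capacity at 120:
Round 1 — db-m at 90 > 70. db-m crashes.
  db-m sheds 90 req/s to queue-1, search-2: 45 each.
    queue-1: 60+45 = 105 > 90
    search-2: 40+45 = 85 > 80
Round 2 — queue-1, search-2 crash.
  queue-1 sheds 105 req/s to lb-2, queue-2, search-1: 35 each.
    lb-2: 10+35 = 45 ≤ 120
    queue-2: 80+35 = 115 > 110
    search-1: 70+35 = 105 ≤ 120
  search-2 sheds 85 req/s to app-a, lb-2, search-1, worker-2: 21 each (1 lost).
    app-a: 40+21 = 61 ≤ 130
    lb-2: 45+21 = 66 ≤ 120
    search-1: 105+21 = 126 > 120
    worker-2: 80+21 = 101 ≤ 110
Round 3 — queue-2, search-1 crash.
  queue-2 sheds 115 req/s to worker-2: 115 each.
    worker-2: 101+115 = 216 > 110
  search-1 sheds 126 req/s to app-a, db-r, worker-2: 42 each.
    app-a: 61+42 = 103 ≤ 130
    db-r: 30+42 = 72 ≤ 120
    worker-2: 216+42 = 258 > 110
Round 4 — worker-2 crashes.
  worker-2 sheds 258 req/s to app-a: 258 each.
    app-a: 103+258 = 361 > 130
Round 5 — app-a crashes.
  app-a sheds 361 req/s: no online neighbours, lost.
No further crashes.

no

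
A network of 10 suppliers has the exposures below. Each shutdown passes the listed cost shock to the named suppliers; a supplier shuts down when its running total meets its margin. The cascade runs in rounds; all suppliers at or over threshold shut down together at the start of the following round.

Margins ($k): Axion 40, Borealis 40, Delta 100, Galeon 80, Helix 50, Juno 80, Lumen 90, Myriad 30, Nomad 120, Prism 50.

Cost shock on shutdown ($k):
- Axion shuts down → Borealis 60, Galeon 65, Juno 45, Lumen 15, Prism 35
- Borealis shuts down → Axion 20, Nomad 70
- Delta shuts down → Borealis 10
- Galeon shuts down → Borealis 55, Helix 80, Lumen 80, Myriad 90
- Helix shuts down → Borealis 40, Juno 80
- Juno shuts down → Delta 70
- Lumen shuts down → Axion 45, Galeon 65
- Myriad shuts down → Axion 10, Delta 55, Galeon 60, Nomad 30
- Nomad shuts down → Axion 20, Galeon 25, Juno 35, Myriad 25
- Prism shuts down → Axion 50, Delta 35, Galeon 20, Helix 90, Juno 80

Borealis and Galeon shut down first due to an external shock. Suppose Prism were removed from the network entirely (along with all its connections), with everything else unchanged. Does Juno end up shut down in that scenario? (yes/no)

With Prism removed:
Round 1 — Borealis, Galeon shut down (initial).
  Axion: +20 → 20 < 40
  Helix: +80 → 80 ≥ 50
  Lumen: +80 → 80 < 90
  Myriad: +90 → 90 ≥ 30
  Nomad: +70 → 70 < 120
Round 2 — Helix, Myriad shut down.
  Axion: +10 → 30 < 40
  Delta: +55 → 55 < 100
  Juno: +80 → 80 ≥ 80
  Nomad: +30 → 100 < 120
Round 3 — Juno shuts down.
  Delta: +70 → 125 ≥ 100
Round 4 — Delta shuts down.
No further shutdowns.

yes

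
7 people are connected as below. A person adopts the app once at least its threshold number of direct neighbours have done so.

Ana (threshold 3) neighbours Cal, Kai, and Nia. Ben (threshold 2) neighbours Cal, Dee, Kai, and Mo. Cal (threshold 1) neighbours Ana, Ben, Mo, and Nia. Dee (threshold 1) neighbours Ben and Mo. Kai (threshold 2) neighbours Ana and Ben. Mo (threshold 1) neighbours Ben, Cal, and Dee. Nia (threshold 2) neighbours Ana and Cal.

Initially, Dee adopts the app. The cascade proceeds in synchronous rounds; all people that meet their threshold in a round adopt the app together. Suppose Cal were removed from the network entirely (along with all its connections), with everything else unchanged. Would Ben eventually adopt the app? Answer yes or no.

yes

With Cal removed:
Round 1 — Dee adopts the app (initial).
Round 2 — checking thresholds:
  Ben: 1 of 3 neighbours < 2, not yet.
  Mo: 1 of 2 neighbours ≥ 1, adopts the app.
Round 3 — checking thresholds:
  Ben: 2 of 3 neighbours ≥ 2, adopts the app.
Round 4 — no new adoptions; cascade stops.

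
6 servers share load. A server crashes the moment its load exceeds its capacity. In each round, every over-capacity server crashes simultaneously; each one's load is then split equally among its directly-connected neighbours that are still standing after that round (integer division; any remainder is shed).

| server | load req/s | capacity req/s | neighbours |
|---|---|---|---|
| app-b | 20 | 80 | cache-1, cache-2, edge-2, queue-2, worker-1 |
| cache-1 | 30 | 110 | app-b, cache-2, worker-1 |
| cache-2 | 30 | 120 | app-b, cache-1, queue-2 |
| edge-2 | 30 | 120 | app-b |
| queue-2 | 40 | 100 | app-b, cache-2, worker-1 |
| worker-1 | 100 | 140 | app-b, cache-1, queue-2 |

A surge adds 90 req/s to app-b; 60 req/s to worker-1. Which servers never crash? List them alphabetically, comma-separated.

edge-2

Round 1 — app-b at 110 > 80; worker-1 at 160 > 140. app-b, worker-1 crash.
  app-b sheds 110 req/s to cache-1, cache-2, edge-2, queue-2: 27 each (2 lost).
    cache-1: 30+27 = 57 ≤ 110
    cache-2: 30+27 = 57 ≤ 120
    edge-2: 30+27 = 57 ≤ 120
    queue-2: 40+27 = 67 ≤ 100
  worker-1 sheds 160 req/s to cache-1, queue-2: 80 each.
    cache-1: 57+80 = 137 > 110
    queue-2: 67+80 = 147 > 100
Round 2 — cache-1, queue-2 crash.
  cache-1 sheds 137 req/s to cache-2: 137 each.
    cache-2: 57+137 = 194 > 120
  queue-2 sheds 147 req/s to cache-2: 147 each.
    cache-2: 194+147 = 341 > 120
Round 3 — cache-2 crashes.
  cache-2 sheds 341 req/s: no online neighbours, lost.
No further crashes.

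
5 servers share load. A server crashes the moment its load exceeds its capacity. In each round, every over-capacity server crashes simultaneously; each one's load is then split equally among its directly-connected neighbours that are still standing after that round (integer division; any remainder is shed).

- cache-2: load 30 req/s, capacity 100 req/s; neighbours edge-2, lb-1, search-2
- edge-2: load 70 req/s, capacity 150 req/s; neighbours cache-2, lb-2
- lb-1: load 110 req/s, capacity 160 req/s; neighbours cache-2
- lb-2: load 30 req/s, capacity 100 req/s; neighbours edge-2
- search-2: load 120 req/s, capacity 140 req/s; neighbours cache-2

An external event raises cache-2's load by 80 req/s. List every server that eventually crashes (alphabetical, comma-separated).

cache-2, search-2

Round 1 — cache-2 at 110 > 100. cache-2 crashes.
  cache-2 sheds 110 req/s to edge-2, lb-1, search-2: 36 each (2 lost).
    edge-2: 70+36 = 106 ≤ 150
    lb-1: 110+36 = 146 ≤ 160
    search-2: 120+36 = 156 > 140
Round 2 — search-2 crashes.
  search-2 sheds 156 req/s: no online neighbours, lost.
No further crashes.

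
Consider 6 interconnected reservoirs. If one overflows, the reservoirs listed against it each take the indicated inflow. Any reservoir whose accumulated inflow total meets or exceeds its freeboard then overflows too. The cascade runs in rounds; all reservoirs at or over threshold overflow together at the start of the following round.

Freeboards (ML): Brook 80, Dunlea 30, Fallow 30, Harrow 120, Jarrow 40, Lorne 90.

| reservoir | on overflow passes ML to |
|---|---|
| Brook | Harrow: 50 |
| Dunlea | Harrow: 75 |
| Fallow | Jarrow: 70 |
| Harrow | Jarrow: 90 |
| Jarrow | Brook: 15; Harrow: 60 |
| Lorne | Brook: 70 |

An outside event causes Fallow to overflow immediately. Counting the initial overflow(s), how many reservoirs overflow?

2

Round 1 — Fallow overflows (initial).
  Jarrow: +70 → 70 ≥ 40
Round 2 — Jarrow overflows.
  Brook: +15 → 15 < 80
  Harrow: +60 → 60 < 120
No further overflows.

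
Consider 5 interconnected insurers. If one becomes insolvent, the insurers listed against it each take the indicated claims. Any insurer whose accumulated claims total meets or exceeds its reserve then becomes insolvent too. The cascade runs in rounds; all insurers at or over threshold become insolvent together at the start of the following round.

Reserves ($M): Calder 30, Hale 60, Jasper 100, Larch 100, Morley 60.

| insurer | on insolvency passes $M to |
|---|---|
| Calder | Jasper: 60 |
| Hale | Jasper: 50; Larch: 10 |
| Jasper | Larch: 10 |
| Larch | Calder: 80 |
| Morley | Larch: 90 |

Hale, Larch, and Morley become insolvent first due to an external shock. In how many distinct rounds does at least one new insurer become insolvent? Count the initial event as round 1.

Round 1 — Hale, Larch, Morley become insolvent (initial).
  Calder: +80 → 80 ≥ 30
  Jasper: +50 → 50 < 100
Round 2 — Calder becomes insolvent.
  Jasper: +60 → 110 ≥ 100
Round 3 — Jasper becomes insolvent.
No further insolvencies.

3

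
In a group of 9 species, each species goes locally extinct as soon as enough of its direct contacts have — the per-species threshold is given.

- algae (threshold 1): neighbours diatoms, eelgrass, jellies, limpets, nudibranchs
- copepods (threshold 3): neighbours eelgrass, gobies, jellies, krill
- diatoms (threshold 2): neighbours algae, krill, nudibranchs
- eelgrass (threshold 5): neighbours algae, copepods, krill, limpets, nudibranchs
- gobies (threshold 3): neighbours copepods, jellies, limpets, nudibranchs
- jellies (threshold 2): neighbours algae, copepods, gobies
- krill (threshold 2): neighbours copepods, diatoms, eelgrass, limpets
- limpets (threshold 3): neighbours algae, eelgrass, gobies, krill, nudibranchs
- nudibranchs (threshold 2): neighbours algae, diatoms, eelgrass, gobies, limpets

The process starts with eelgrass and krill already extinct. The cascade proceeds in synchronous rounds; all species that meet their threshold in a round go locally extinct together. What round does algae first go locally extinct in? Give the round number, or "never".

2

Round 1 — eelgrass, krill go locally extinct (initial).
Round 2 — checking thresholds:
  algae: 1 of 5 neighbours ≥ 1, goes locally extinct.
  copepods: 2 of 4 neighbours < 3, holds.
  diatoms: 1 of 3 neighbours < 2, holds.
  limpets: 2 of 5 neighbours < 3, holds.
  nudibranchs: 1 of 5 neighbours < 2, holds.
Round 3 — checking thresholds:
  copepods: 2 of 4 neighbours < 3, holds.
  diatoms: 2 of 3 neighbours ≥ 2, goes locally extinct.
  jellies: 1 of 3 neighbours < 2, holds.
  limpets: 3 of 5 neighbours ≥ 3, goes locally extinct.
  nudibranchs: 2 of 5 neighbours ≥ 2, goes locally extinct.
Round 4 — no new extinctions; cascade stops.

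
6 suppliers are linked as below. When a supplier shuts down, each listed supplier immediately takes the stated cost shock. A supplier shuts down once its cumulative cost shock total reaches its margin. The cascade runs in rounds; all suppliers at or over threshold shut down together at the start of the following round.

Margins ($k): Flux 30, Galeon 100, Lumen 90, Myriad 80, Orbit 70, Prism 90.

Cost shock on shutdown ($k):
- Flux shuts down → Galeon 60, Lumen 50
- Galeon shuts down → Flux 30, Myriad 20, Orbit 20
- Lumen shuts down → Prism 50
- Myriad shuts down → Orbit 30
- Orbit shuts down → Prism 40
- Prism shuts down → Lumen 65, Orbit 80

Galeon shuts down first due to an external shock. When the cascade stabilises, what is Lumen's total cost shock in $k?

50

Round 1 — Galeon shuts down (initial).
  Flux: +30 → 30 ≥ 30
  Myriad: +20 → 20 < 80
  Orbit: +20 → 20 < 70
Round 2 — Flux shuts down.
  Lumen: +50 → 50 < 90
No further shutdowns.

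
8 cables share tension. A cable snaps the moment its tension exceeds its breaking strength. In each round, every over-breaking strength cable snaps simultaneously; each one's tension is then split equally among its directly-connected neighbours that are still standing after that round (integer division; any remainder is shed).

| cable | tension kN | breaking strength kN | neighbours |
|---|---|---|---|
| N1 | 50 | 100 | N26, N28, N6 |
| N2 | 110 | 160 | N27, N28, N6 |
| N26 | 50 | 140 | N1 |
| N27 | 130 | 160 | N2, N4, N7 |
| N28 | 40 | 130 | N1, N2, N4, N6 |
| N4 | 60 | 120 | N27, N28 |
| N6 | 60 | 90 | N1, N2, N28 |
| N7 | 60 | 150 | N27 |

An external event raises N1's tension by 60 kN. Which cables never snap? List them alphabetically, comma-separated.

Round 1 — N1 at 110 > 100. N1 snaps.
  N1 sheds 110 kN to N26, N28, N6: 36 each (2 lost).
    N26: 50+36 = 86 ≤ 140
    N28: 40+36 = 76 ≤ 130
    N6: 60+36 = 96 > 90
Round 2 — N6 snaps.
  N6 sheds 96 kN to N2, N28: 48 each.
    N2: 110+48 = 158 ≤ 160
    N28: 76+48 = 124 ≤ 130
No further breaks.

N2, N26, N27, N28, N4, N7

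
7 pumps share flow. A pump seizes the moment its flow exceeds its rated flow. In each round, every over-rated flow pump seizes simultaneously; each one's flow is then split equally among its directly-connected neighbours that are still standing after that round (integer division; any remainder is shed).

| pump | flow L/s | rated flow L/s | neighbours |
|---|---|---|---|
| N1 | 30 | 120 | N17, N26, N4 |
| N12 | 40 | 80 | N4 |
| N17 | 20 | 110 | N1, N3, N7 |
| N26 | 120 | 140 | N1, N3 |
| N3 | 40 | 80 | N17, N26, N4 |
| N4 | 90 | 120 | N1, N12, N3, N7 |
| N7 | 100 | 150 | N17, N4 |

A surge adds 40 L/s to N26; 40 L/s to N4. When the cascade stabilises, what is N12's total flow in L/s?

Round 1 — N26 at 160 > 140; N4 at 130 > 120. N26, N4 seize.
  N26 sheds 160 L/s to N1, N3: 80 each.
    N1: 30+80 = 110 ≤ 120
    N3: 40+80 = 120 > 80
  N4 sheds 130 L/s to N1, N12, N3, N7: 32 each (2 lost).
    N1: 110+32 = 142 > 120
    N12: 40+32 = 72 ≤ 80
    N3: 120+32 = 152 > 80
    N7: 100+32 = 132 ≤ 150
Round 2 — N1, N3 seize.
  N1 sheds 142 L/s to N17: 142 each.
    N17: 20+142 = 162 > 110
  N3 sheds 152 L/s to N17: 152 each.
    N17: 162+152 = 314 > 110
Round 3 — N17 seizes.
  N17 sheds 314 L/s to N7: 314 each.
    N7: 132+314 = 446 > 150
Round 4 — N7 seizes.
  N7 sheds 446 L/s: no online neighbours, lost.
No further seizures.

72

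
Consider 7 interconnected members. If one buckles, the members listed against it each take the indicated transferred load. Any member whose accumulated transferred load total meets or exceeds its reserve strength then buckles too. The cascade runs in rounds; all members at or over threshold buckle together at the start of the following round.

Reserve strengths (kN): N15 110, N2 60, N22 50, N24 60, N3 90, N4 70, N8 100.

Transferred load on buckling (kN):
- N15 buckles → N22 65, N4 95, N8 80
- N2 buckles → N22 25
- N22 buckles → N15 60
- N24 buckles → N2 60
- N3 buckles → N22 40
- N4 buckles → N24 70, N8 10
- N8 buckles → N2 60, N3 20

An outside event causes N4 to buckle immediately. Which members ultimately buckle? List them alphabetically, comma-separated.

Round 1 — N4 buckles (initial).
  N24: +70 → 70 ≥ 60
  N8: +10 → 10 < 100
Round 2 — N24 buckles.
  N2: +60 → 60 ≥ 60
Round 3 — N2 buckles.
  N22: +25 → 25 < 50
No further bucklings.

N2, N24, N4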